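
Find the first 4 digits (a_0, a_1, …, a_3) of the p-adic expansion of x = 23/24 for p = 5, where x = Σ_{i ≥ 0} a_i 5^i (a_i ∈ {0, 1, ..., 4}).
(a_0, …, a_3) = (2, 0, 1, 0)

v_5(23/24) = 0 (numerator and denominator both coprime to 5), so x ∈ ℤ_5^×. Compute digits iteratively via a_i = x_i mod 5, x_{i+1} = (x_i − a_i)/5, with x_0 = x:
  x_0 = 23/24;  a_0 = 2;  x_1 = (x_0 − 2)/5 = -5/24
  x_1 = -5/24;  a_1 = 0;  x_2 = (x_1 − 0)/5 = -1/24
  x_2 = -1/24;  a_2 = 1;  x_3 = (x_2 − 1)/5 = -5/24
  x_3 = -5/24;  a_3 = 0;  x_4 = (x_3 − 0)/5 = -1/24
Digits: (2, 0, 1, 0).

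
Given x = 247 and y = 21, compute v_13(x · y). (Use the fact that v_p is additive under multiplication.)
v_13(5187) = 1

v_p(x) = 1 (factor: 247 = 13^1 · 19); v_p(y) = 0 (factor: 21 = 13^0 · 21). Additivity: v_p(xy) = v_p(x) + v_p(y) = 1 + 0 = 1. (Direct check: xy = 5187 = 13^1 · (399).)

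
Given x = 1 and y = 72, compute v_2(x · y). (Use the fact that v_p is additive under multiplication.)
v_2(72) = 3

v_p(x) = 0 (factor: 1 = 2^0 · 1); v_p(y) = 3 (factor: 72 = 2^3 · 9). Additivity: v_p(xy) = v_p(x) + v_p(y) = 0 + 3 = 3. (Direct check: xy = 72 = 2^3 · (9).)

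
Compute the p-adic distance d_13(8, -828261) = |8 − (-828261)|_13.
d_13(8, -828261) = 1/28561

Step 1 — x − y = 8 − (-828261) = 828269. Step 2 — v_13(828269) = 4 (factor: 828269 = (13^4 · 29); the sign does not affect v_p). Step 3 — |x − y|_13 = 13^{-4} = 1/28561.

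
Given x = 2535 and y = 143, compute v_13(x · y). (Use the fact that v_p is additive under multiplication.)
v_13(362505) = 3

v_p(x) = 2 (factor: 2535 = 13^2 · 15); v_p(y) = 1 (factor: 143 = 13^1 · 11). Additivity: v_p(xy) = v_p(x) + v_p(y) = 2 + 1 = 3. (Direct check: xy = 362505 = 13^3 · (165).)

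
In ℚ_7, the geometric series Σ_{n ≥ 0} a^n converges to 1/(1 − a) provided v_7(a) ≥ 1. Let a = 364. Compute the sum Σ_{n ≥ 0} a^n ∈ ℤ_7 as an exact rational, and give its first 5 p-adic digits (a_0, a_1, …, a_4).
Σ a^n = 1/(1 − a) = -1/363;  first 5 digits = (1, 3, 2, 1, 0)

v_7(a) = 1 ≥ 1, so the series converges in ℤ_7 to 1/(1 − a) = 1/(1 − 364) = -1/363. Expand this rational in ℤ_7: compute digits iteratively via d_i = x_i mod 7, x_{i+1} = (x_i − d_i)/7. The first 5 digits are (1, 3, 2, 1, 0).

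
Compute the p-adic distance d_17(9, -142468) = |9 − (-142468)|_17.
d_17(9, -142468) = 1/4913

Step 1 — x − y = 9 − (-142468) = 142477. Step 2 — v_17(142477) = 3 (factor: 142477 = (17^3 · 29); the sign does not affect v_p). Step 3 — |x − y|_17 = 17^{-3} = 1/4913.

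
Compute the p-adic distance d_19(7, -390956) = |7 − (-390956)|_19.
d_19(7, -390956) = 1/130321

Step 1 — x − y = 7 − (-390956) = 390963. Step 2 — v_19(390963) = 4 (factor: 390963 = (19^4 · 3); the sign does not affect v_p). Step 3 — |x − y|_19 = 19^{-4} = 1/130321.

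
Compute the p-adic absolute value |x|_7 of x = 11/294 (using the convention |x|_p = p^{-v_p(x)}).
|11/294|_7 = 49

Step 1 — compute v_7(x) by factoring powers of 7 out of the numerator and denominator: v_7(11/294) = -2. Step 2 — apply |x|_p = p^{-v_p(x)} = 7^{2} = 49.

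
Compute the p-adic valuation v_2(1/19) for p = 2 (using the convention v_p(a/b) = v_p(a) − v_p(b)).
v_2(1/19) = 0

Factor powers of 2 from the numerator and denominator of the reduced fraction: 1 = 2^0 · 1 and 19 = 2^0 · 19. Apply v_p(a/b) = v_p(a) − v_p(b): v_2(1/19) = 0 − 0 = 0.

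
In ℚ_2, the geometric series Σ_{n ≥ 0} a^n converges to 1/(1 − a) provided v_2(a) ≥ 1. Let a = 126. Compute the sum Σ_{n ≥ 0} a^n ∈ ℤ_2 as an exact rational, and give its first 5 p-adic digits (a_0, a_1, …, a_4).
Σ a^n = 1/(1 − a) = -1/125;  first 5 digits = (1, 1, 0, 1, 0)

v_2(a) = 1 ≥ 1, so the series converges in ℤ_2 to 1/(1 − a) = 1/(1 − 126) = -1/125. Expand this rational in ℤ_2: compute digits iteratively via d_i = x_i mod 2, x_{i+1} = (x_i − d_i)/2. The first 5 digits are (1, 1, 0, 1, 0).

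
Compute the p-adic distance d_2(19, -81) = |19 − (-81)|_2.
d_2(19, -81) = 1/4

Step 1 — x − y = 19 − (-81) = 100. Step 2 — v_2(100) = 2 (factor: 100 = (2^2 · 25); the sign does not affect v_p). Step 3 — |x − y|_2 = 2^{-2} = 1/4.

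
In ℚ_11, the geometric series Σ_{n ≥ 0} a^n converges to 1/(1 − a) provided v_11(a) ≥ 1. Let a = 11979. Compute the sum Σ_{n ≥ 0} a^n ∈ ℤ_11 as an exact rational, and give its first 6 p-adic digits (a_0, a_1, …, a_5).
Σ a^n = 1/(1 − a) = -1/11978;  first 6 digits = (1, 0, 0, 9, 0, 0)

v_11(a) = 3 ≥ 1, so the series converges in ℤ_11 to 1/(1 − a) = 1/(1 − 11979) = -1/11978. Expand this rational in ℤ_11: compute digits iteratively via d_i = x_i mod 11, x_{i+1} = (x_i − d_i)/11. The first 6 digits are (1, 0, 0, 9, 0, 0).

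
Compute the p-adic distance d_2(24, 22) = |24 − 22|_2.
d_2(24, 22) = 1/2

Step 1 — x − y = 24 − 22 = 2. Step 2 — v_2(2) = 1 (factor: 2 = (2^1 · 1); the sign does not affect v_p). Step 3 — |x − y|_2 = 2^{-1} = 1/2.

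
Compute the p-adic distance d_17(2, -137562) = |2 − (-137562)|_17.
d_17(2, -137562) = 1/4913

Step 1 — x − y = 2 − (-137562) = 137564. Step 2 — v_17(137564) = 3 (factor: 137564 = (17^3 · 28); the sign does not affect v_p). Step 3 — |x − y|_17 = 17^{-3} = 1/4913.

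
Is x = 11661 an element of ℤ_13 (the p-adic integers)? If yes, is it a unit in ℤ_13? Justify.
x ∈ ℤ_13 but not a unit; v_13(x) = 2 > 0

ℤ_13 = {x ∈ ℚ_13 : v_13(x) ≥ 0} and ℤ_13^× = {x ∈ ℤ_13 : v_13(x) = 0}. Here v_13(11661) = v_13(num) − v_13(den) = 2; compare against these criteria.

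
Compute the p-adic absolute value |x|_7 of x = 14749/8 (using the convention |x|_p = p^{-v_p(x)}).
|14749/8|_7 = 1/343

Step 1 — compute v_7(x) by factoring powers of 7 out of the numerator and denominator: v_7(14749/8) = 3. Step 2 — apply |x|_p = p^{-v_p(x)} = 7^{-3} = 1/343.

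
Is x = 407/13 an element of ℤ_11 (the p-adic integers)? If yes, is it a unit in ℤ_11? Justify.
x ∈ ℤ_11 but not a unit; v_11(x) = 1 > 0

ℤ_11 = {x ∈ ℚ_11 : v_11(x) ≥ 0} and ℤ_11^× = {x ∈ ℤ_11 : v_11(x) = 0}. Here v_11(407/13) = v_11(num) − v_11(den) = 1; compare against these criteria.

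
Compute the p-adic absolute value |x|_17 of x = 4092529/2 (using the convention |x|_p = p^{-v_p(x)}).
|4092529/2|_17 = 1/83521

Step 1 — compute v_17(x) by factoring powers of 17 out of the numerator and denominator: v_17(4092529/2) = 4. Step 2 — apply |x|_p = p^{-v_p(x)} = 17^{-4} = 1/83521.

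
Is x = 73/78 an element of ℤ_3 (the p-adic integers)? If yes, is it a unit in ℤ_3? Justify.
x ∉ ℤ_3 (v_3(x) = -1 < 0)

ℤ_3 = {x ∈ ℚ_3 : v_3(x) ≥ 0} and ℤ_3^× = {x ∈ ℤ_3 : v_3(x) = 0}. Here v_3(73/78) = v_3(num) − v_3(den) = -1; compare against these criteria.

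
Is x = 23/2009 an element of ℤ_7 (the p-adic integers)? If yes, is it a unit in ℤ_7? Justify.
x ∉ ℤ_7 (v_7(x) = -2 < 0)

ℤ_7 = {x ∈ ℚ_7 : v_7(x) ≥ 0} and ℤ_7^× = {x ∈ ℤ_7 : v_7(x) = 0}. Here v_7(23/2009) = v_7(num) − v_7(den) = -2; compare against these criteria.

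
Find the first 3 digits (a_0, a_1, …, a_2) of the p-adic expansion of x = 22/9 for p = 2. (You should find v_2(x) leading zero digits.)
(a_0, …, a_2) = (0, 1, 1)

v_2(22/9) = 1, so a_0 = ... = a_0 = 0. Factor out: x = 2^1 · u with u = 11/9 a unit in ℤ_2. Expand u iteratively via a_{v+i} = u_i mod 2, u_{i+1} = (u_i − a_{v+i})/2:
  u_0 = 11/9;  a_1 = 1;  u_1 = (u_0 − 1)/2 = 1/9
  u_1 = 1/9;  a_2 = 1;  u_2 = (u_1 − 1)/2 = -4/9
Digits: (0, 1, 1).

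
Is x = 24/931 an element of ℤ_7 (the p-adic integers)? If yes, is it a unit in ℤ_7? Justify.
x ∉ ℤ_7 (v_7(x) = -2 < 0)

ℤ_7 = {x ∈ ℚ_7 : v_7(x) ≥ 0} and ℤ_7^× = {x ∈ ℤ_7 : v_7(x) = 0}. Here v_7(24/931) = v_7(num) − v_7(den) = -2; compare against these criteria.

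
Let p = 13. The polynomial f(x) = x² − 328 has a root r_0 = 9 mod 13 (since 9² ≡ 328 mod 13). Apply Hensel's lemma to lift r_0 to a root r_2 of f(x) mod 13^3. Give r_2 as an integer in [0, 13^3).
r_2 = 971 (mod 2197)

Hensel's recurrence: r_{i+1} = r_i − f(r_i)·(f′(r_i))^{-1} mod 13^{i+2}, with f′(x) = 2x. Iterate:
  r_0 = 9 (mod 13)
  r_1 = 126 (mod 169)
  r_2 = 971 (mod 2197)
Final: r_2 = 971, and one checks f(r_2) ≡ 0 mod 13^3.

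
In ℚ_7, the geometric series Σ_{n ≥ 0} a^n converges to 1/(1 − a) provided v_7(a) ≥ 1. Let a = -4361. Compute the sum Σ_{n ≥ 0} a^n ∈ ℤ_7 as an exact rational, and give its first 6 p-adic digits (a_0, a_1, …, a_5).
Σ a^n = 1/(1 − a) = 1/4362;  first 6 digits = (1, 0, 2, 1, 2, 4)

v_7(a) = 2 ≥ 1, so the series converges in ℤ_7 to 1/(1 − a) = 1/(1 − (-4361)) = 1/4362. Expand this rational in ℤ_7: compute digits iteratively via d_i = x_i mod 7, x_{i+1} = (x_i − d_i)/7. The first 6 digits are (1, 0, 2, 1, 2, 4).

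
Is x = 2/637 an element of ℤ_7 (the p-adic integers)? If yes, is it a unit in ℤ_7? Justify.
x ∉ ℤ_7 (v_7(x) = -2 < 0)

ℤ_7 = {x ∈ ℚ_7 : v_7(x) ≥ 0} and ℤ_7^× = {x ∈ ℤ_7 : v_7(x) = 0}. Here v_7(2/637) = v_7(num) − v_7(den) = -2; compare against these criteria.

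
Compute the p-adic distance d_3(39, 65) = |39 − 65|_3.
d_3(39, 65) = 1

Step 1 — x − y = 39 − 65 = -26. Step 2 — v_3(-26) = 0 (factor: -26 = −(3^0 · 26); the sign does not affect v_p). Step 3 — |x − y|_3 = 3^{0} = 1.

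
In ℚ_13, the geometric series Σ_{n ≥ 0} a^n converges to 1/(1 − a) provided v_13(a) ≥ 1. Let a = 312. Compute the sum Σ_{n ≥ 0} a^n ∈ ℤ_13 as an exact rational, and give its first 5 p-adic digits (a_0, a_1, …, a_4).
Σ a^n = 1/(1 − a) = -1/311;  first 5 digits = (1, 11, 5, 10, 3)

v_13(a) = 1 ≥ 1, so the series converges in ℤ_13 to 1/(1 − a) = 1/(1 − 312) = -1/311. Expand this rational in ℤ_13: compute digits iteratively via d_i = x_i mod 13, x_{i+1} = (x_i − d_i)/13. The first 5 digits are (1, 11, 5, 10, 3).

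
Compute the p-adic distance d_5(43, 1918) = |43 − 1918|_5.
d_5(43, 1918) = 1/625

Step 1 — x − y = 43 − 1918 = -1875. Step 2 — v_5(-1875) = 4 (factor: -1875 = −(5^4 · 3); the sign does not affect v_p). Step 3 — |x − y|_5 = 5^{-4} = 1/625.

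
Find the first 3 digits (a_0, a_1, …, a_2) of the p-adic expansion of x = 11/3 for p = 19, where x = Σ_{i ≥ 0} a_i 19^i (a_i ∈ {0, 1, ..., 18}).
(a_0, …, a_2) = (10, 6, 6)

v_19(11/3) = 0 (numerator and denominator both coprime to 19), so x ∈ ℤ_19^×. Compute digits iteratively via a_i = x_i mod 19, x_{i+1} = (x_i − a_i)/19, with x_0 = x:
  x_0 = 11/3;  a_0 = 10;  x_1 = (x_0 − 10)/19 = -1/3
  x_1 = -1/3;  a_1 = 6;  x_2 = (x_1 − 6)/19 = -1/3
  x_2 = -1/3;  a_2 = 6;  x_3 = (x_2 − 6)/19 = -1/3
Digits: (10, 6, 6).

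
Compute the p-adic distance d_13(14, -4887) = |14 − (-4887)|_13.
d_13(14, -4887) = 1/169

Step 1 — x − y = 14 − (-4887) = 4901. Step 2 — v_13(4901) = 2 (factor: 4901 = (13^2 · 29); the sign does not affect v_p). Step 3 — |x − y|_13 = 13^{-2} = 1/169.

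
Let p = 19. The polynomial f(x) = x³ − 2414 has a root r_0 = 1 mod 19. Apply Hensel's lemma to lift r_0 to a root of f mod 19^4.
r_3 = 58806 (mod 130321)

Hensel: r_{i+1} = r_i − f(r_i)/f′(r_i) mod 19^{i+2}, where f′(x) = 3x². Iterate:
  r_0 = 1 (mod 19)
  r_1 = 324 (mod 361)
  r_2 = 3934 (mod 6859)
  r_3 = 58806 (mod 130321)
Final: r = 58806 with f(r) ≡ 0 mod 19^4.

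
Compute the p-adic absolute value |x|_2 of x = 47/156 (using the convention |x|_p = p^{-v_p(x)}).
|47/156|_2 = 4

Step 1 — compute v_2(x) by factoring powers of 2 out of the numerator and denominator: v_2(47/156) = -2. Step 2 — apply |x|_p = p^{-v_p(x)} = 2^{2} = 4.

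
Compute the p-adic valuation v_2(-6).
v_2(-6) = 1

v_2(n) is the largest exponent k such that 2^k divides n. Factor out: -6 = -2^1 · 3. (Sign doesn't affect v_p.) So v_2(-6) = 1.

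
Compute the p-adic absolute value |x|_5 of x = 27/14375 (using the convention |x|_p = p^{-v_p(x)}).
|27/14375|_5 = 625

Step 1 — compute v_5(x) by factoring powers of 5 out of the numerator and denominator: v_5(27/14375) = -4. Step 2 — apply |x|_p = p^{-v_p(x)} = 5^{4} = 625.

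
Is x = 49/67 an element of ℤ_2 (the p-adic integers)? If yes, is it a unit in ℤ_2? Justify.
x ∈ ℤ_2^× (unit); v_2(x) = 0

ℤ_2 = {x ∈ ℚ_2 : v_2(x) ≥ 0} and ℤ_2^× = {x ∈ ℤ_2 : v_2(x) = 0}. Here v_2(49/67) = v_2(num) − v_2(den) = 0; compare against these criteria.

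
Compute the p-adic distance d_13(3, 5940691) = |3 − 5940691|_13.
d_13(3, 5940691) = 1/371293

Step 1 — x − y = 3 − 5940691 = -5940688. Step 2 — v_13(-5940688) = 5 (factor: -5940688 = −(13^5 · 16); the sign does not affect v_p). Step 3 — |x − y|_13 = 13^{-5} = 1/371293.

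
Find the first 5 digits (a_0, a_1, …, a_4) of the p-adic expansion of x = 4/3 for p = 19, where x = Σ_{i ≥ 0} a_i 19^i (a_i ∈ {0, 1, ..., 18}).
(a_0, …, a_4) = (14, 12, 12, 12, 12)

v_19(4/3) = 0 (numerator and denominator both coprime to 19), so x ∈ ℤ_19^×. Compute digits iteratively via a_i = x_i mod 19, x_{i+1} = (x_i − a_i)/19, with x_0 = x:
  x_0 = 4/3;  a_0 = 14;  x_1 = (x_0 − 14)/19 = -2/3
  x_1 = -2/3;  a_1 = 12;  x_2 = (x_1 − 12)/19 = -2/3
  x_2 = -2/3;  a_2 = 12;  x_3 = (x_2 − 12)/19 = -2/3
  x_3 = -2/3;  a_3 = 12;  x_4 = (x_3 − 12)/19 = -2/3
  x_4 = -2/3;  a_4 = 12;  x_5 = (x_4 − 12)/19 = -2/3
Digits: (14, 12, 12, 12, 12).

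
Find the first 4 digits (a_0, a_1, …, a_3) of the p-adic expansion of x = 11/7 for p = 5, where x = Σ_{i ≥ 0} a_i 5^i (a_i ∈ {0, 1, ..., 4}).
(a_0, …, a_3) = (3, 4, 2, 3)

v_5(11/7) = 0 (numerator and denominator both coprime to 5), so x ∈ ℤ_5^×. Compute digits iteratively via a_i = x_i mod 5, x_{i+1} = (x_i − a_i)/5, with x_0 = x:
  x_0 = 11/7;  a_0 = 3;  x_1 = (x_0 − 3)/5 = -2/7
  x_1 = -2/7;  a_1 = 4;  x_2 = (x_1 − 4)/5 = -6/7
  x_2 = -6/7;  a_2 = 2;  x_3 = (x_2 − 2)/5 = -4/7
  x_3 = -4/7;  a_3 = 3;  x_4 = (x_3 − 3)/5 = -5/7
Digits: (3, 4, 2, 3).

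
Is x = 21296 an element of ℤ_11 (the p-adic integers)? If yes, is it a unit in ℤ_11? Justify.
x ∈ ℤ_11 but not a unit; v_11(x) = 3 > 0

ℤ_11 = {x ∈ ℚ_11 : v_11(x) ≥ 0} and ℤ_11^× = {x ∈ ℤ_11 : v_11(x) = 0}. Here v_11(21296) = v_11(num) − v_11(den) = 3; compare against these criteria.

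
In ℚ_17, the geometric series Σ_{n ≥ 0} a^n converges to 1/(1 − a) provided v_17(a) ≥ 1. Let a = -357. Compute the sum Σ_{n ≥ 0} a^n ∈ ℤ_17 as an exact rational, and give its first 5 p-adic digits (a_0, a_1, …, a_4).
Σ a^n = 1/(1 − a) = 1/358;  first 5 digits = (1, 13, 14, 12, 1)

v_17(a) = 1 ≥ 1, so the series converges in ℤ_17 to 1/(1 − a) = 1/(1 − (-357)) = 1/358. Expand this rational in ℤ_17: compute digits iteratively via d_i = x_i mod 17, x_{i+1} = (x_i − d_i)/17. The first 5 digits are (1, 13, 14, 12, 1).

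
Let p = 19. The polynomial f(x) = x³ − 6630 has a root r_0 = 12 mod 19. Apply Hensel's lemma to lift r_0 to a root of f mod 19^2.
r_1 = 259 (mod 361)

Hensel: r_{i+1} = r_i − f(r_i)/f′(r_i) mod 19^{i+2}, where f′(x) = 3x². Iterate:
  r_0 = 12 (mod 19)
  r_1 = 259 (mod 361)
Final: r = 259 with f(r) ≡ 0 mod 19^2.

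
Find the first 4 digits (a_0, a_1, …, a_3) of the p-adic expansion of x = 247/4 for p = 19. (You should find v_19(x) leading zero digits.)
(a_0, …, a_3) = (0, 8, 14, 4)

v_19(247/4) = 1, so a_0 = ... = a_0 = 0. Factor out: x = 19^1 · u with u = 13/4 a unit in ℤ_19. Expand u iteratively via a_{v+i} = u_i mod 19, u_{i+1} = (u_i − a_{v+i})/19:
  u_0 = 13/4;  a_1 = 8;  u_1 = (u_0 − 8)/19 = -1/4
  u_1 = -1/4;  a_2 = 14;  u_2 = (u_1 − 14)/19 = -3/4
  u_2 = -3/4;  a_3 = 4;  u_3 = (u_2 − 4)/19 = -1/4
Digits: (0, 8, 14, 4).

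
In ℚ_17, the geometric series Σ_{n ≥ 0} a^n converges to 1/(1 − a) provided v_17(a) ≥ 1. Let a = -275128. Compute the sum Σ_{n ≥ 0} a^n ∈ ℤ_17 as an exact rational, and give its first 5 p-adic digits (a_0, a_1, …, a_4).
Σ a^n = 1/(1 − a) = 1/275129;  first 5 digits = (1, 0, 0, 12, 13)

v_17(a) = 3 ≥ 1, so the series converges in ℤ_17 to 1/(1 − a) = 1/(1 − (-275128)) = 1/275129. Expand this rational in ℤ_17: compute digits iteratively via d_i = x_i mod 17, x_{i+1} = (x_i − d_i)/17. The first 5 digits are (1, 0, 0, 12, 13).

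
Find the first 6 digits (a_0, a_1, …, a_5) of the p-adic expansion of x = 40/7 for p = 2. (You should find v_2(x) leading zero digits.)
(a_0, …, a_5) = (0, 0, 0, 1, 1, 0)

v_2(40/7) = 3, so a_0 = ... = a_2 = 0. Factor out: x = 2^3 · u with u = 5/7 a unit in ℤ_2. Expand u iteratively via a_{v+i} = u_i mod 2, u_{i+1} = (u_i − a_{v+i})/2:
  u_0 = 5/7;  a_3 = 1;  u_1 = (u_0 − 1)/2 = -1/7
  u_1 = -1/7;  a_4 = 1;  u_2 = (u_1 − 1)/2 = -4/7
  u_2 = -4/7;  a_5 = 0;  u_3 = (u_2 − 0)/2 = -2/7
Digits: (0, 0, 0, 1, 1, 0).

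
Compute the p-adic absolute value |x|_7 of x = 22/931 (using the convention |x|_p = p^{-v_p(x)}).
|22/931|_7 = 49

Step 1 — compute v_7(x) by factoring powers of 7 out of the numerator and denominator: v_7(22/931) = -2. Step 2 — apply |x|_p = p^{-v_p(x)} = 7^{2} = 49.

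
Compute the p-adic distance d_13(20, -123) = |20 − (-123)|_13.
d_13(20, -123) = 1/13

Step 1 — x − y = 20 − (-123) = 143. Step 2 — v_13(143) = 1 (factor: 143 = (13^1 · 11); the sign does not affect v_p). Step 3 — |x − y|_13 = 13^{-1} = 1/13.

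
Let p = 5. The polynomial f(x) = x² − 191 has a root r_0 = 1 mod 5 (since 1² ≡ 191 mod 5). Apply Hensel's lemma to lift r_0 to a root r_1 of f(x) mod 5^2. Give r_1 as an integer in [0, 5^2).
r_1 = 21 (mod 25)

Hensel's recurrence: r_{i+1} = r_i − f(r_i)·(f′(r_i))^{-1} mod 5^{i+2}, with f′(x) = 2x. Iterate:
  r_0 = 1 (mod 5)
  r_1 = 21 (mod 25)
Final: r_1 = 21, and one checks f(r_1) ≡ 0 mod 5^2.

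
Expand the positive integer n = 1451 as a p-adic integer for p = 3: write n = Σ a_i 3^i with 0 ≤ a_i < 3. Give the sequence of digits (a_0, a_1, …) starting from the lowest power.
(a_0, a_1, …) = (2, 0, 2, 2, 2, 2, 1)

Repeated division by 3 gives the digits low-to-high: 1451 = 2 + 2·3^2 + 2·3^3 + 2·3^4 + 2·3^5 + 1·3^6. Digit sequence: (2, 0, 2, 2, 2, 2, 1).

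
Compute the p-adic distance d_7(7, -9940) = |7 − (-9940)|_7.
d_7(7, -9940) = 1/343

Step 1 — x − y = 7 − (-9940) = 9947. Step 2 — v_7(9947) = 3 (factor: 9947 = (7^3 · 29); the sign does not affect v_p). Step 3 — |x − y|_7 = 7^{-3} = 1/343.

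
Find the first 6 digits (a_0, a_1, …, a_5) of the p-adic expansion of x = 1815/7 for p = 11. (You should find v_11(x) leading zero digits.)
(a_0, …, a_5) = (0, 0, 10, 4, 9, 7)

v_11(1815/7) = 2, so a_0 = ... = a_1 = 0. Factor out: x = 11^2 · u with u = 15/7 a unit in ℤ_11. Expand u iteratively via a_{v+i} = u_i mod 11, u_{i+1} = (u_i − a_{v+i})/11:
  u_0 = 15/7;  a_2 = 10;  u_1 = (u_0 − 10)/11 = -5/7
  u_1 = -5/7;  a_3 = 4;  u_2 = (u_1 − 4)/11 = -3/7
  u_2 = -3/7;  a_4 = 9;  u_3 = (u_2 − 9)/11 = -6/7
  u_3 = -6/7;  a_5 = 7;  u_4 = (u_3 − 7)/11 = -5/7
Digits: (0, 0, 10, 4, 9, 7).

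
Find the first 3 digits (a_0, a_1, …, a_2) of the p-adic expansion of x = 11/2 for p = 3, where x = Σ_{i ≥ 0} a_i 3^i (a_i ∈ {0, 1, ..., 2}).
(a_0, …, a_2) = (1, 0, 2)

v_3(11/2) = 0 (numerator and denominator both coprime to 3), so x ∈ ℤ_3^×. Compute digits iteratively via a_i = x_i mod 3, x_{i+1} = (x_i − a_i)/3, with x_0 = x:
  x_0 = 11/2;  a_0 = 1;  x_1 = (x_0 − 1)/3 = 3/2
  x_1 = 3/2;  a_1 = 0;  x_2 = (x_1 − 0)/3 = 1/2
  x_2 = 1/2;  a_2 = 2;  x_3 = (x_2 − 2)/3 = -1/2
Digits: (1, 0, 2).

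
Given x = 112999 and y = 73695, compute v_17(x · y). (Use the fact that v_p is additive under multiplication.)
v_17(8327461305) = 6

v_p(x) = 3 (factor: 112999 = 17^3 · 23); v_p(y) = 3 (factor: 73695 = 17^3 · 15). Additivity: v_p(xy) = v_p(x) + v_p(y) = 3 + 3 = 6. (Direct check: xy = 8327461305 = 17^6 · (345).)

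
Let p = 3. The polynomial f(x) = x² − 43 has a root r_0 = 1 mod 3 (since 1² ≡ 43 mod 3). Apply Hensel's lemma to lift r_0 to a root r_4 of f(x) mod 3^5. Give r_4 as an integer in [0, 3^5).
r_4 = 220 (mod 243)

Hensel's recurrence: r_{i+1} = r_i − f(r_i)·(f′(r_i))^{-1} mod 3^{i+2}, with f′(x) = 2x. Iterate:
  r_0 = 1 (mod 3)
  r_1 = 4 (mod 9)
  r_2 = 4 (mod 27)
  r_3 = 58 (mod 81)
  r_4 = 220 (mod 243)
Final: r_4 = 220, and one checks f(r_4) ≡ 0 mod 3^5.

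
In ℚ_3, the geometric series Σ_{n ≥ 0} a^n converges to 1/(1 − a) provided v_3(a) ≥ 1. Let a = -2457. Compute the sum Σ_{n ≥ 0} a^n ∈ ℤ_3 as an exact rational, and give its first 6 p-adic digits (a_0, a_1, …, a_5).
Σ a^n = 1/(1 − a) = 1/2458;  first 6 digits = (1, 0, 0, 2, 2, 1)

v_3(a) = 3 ≥ 1, so the series converges in ℤ_3 to 1/(1 − a) = 1/(1 − (-2457)) = 1/2458. Expand this rational in ℤ_3: compute digits iteratively via d_i = x_i mod 3, x_{i+1} = (x_i − d_i)/3. The first 6 digits are (1, 0, 0, 2, 2, 1).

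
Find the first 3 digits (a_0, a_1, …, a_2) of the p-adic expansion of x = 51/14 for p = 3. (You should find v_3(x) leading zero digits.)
(a_0, …, a_2) = (0, 1, 2)

v_3(51/14) = 1, so a_0 = ... = a_0 = 0. Factor out: x = 3^1 · u with u = 17/14 a unit in ℤ_3. Expand u iteratively via a_{v+i} = u_i mod 3, u_{i+1} = (u_i − a_{v+i})/3:
  u_0 = 17/14;  a_1 = 1;  u_1 = (u_0 − 1)/3 = 1/14
  u_1 = 1/14;  a_2 = 2;  u_2 = (u_1 − 2)/3 = -9/14
Digits: (0, 1, 2).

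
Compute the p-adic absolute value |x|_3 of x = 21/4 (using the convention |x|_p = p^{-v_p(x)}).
|21/4|_3 = 1/3

Step 1 — compute v_3(x) by factoring powers of 3 out of the numerator and denominator: v_3(21/4) = 1. Step 2 — apply |x|_p = p^{-v_p(x)} = 3^{-1} = 1/3.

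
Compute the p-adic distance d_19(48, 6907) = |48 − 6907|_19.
d_19(48, 6907) = 1/6859

Step 1 — x − y = 48 − 6907 = -6859. Step 2 — v_19(-6859) = 3 (factor: -6859 = −(19^3 · 1); the sign does not affect v_p). Step 3 — |x − y|_19 = 19^{-3} = 1/6859.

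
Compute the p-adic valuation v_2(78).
v_2(78) = 1

v_2(n) is the largest exponent k such that 2^k divides n. Factor out: 78 = 2^1 · 39. (Sign doesn't affect v_p.) So v_2(78) = 1.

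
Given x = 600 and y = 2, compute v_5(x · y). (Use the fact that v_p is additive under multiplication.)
v_5(1200) = 2

v_p(x) = 2 (factor: 600 = 5^2 · 24); v_p(y) = 0 (factor: 2 = 5^0 · 2). Additivity: v_p(xy) = v_p(x) + v_p(y) = 2 + 0 = 2. (Direct check: xy = 1200 = 5^2 · (48).)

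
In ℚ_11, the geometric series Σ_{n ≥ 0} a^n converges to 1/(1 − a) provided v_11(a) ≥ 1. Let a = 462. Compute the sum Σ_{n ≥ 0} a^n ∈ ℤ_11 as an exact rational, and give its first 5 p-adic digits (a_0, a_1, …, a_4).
Σ a^n = 1/(1 − a) = -1/461;  first 5 digits = (1, 9, 7, 9, 0)

v_11(a) = 1 ≥ 1, so the series converges in ℤ_11 to 1/(1 − a) = 1/(1 − 462) = -1/461. Expand this rational in ℤ_11: compute digits iteratively via d_i = x_i mod 11, x_{i+1} = (x_i − d_i)/11. The first 5 digits are (1, 9, 7, 9, 0).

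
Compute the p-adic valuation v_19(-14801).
v_19(-14801) = 2

v_19(n) is the largest exponent k such that 19^k divides n. Factor out: -14801 = -19^2 · 41. (Sign doesn't affect v_p.) So v_19(-14801) = 2.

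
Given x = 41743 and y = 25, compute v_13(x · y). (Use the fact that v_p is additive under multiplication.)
v_13(1043575) = 3

v_p(x) = 3 (factor: 41743 = 13^3 · 19); v_p(y) = 0 (factor: 25 = 13^0 · 25). Additivity: v_p(xy) = v_p(x) + v_p(y) = 3 + 0 = 3. (Direct check: xy = 1043575 = 13^3 · (475).)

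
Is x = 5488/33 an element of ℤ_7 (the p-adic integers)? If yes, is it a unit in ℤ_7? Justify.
x ∈ ℤ_7 but not a unit; v_7(x) = 3 > 0

ℤ_7 = {x ∈ ℚ_7 : v_7(x) ≥ 0} and ℤ_7^× = {x ∈ ℤ_7 : v_7(x) = 0}. Here v_7(5488/33) = v_7(num) − v_7(den) = 3; compare against these criteria.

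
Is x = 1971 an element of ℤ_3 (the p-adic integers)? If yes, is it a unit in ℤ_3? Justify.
x ∈ ℤ_3 but not a unit; v_3(x) = 3 > 0

ℤ_3 = {x ∈ ℚ_3 : v_3(x) ≥ 0} and ℤ_3^× = {x ∈ ℤ_3 : v_3(x) = 0}. Here v_3(1971) = v_3(num) − v_3(den) = 3; compare against these criteria.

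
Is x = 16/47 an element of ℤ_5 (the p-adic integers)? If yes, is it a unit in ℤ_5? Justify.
x ∈ ℤ_5^× (unit); v_5(x) = 0

ℤ_5 = {x ∈ ℚ_5 : v_5(x) ≥ 0} and ℤ_5^× = {x ∈ ℤ_5 : v_5(x) = 0}. Here v_5(16/47) = v_5(num) − v_5(den) = 0; compare against these criteria.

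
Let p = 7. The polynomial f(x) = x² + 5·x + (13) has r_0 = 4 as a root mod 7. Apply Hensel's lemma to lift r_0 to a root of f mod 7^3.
r_2 = 53 (mod 343)

Hensel: r_{i+1} = r_i − f(r_i)·(f′(r_i))^{-1} mod 7^{i+2}, f′(x) = 2x + 5. Iterate:
  r_0 = 4 (mod 7)
  r_1 = 4 (mod 49)
  r_2 = 53 (mod 343)
Final: r = 53 satisfies f(r) ≡ 0 mod 7^3.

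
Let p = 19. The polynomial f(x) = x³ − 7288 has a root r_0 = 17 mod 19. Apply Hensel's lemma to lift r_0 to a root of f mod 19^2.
r_1 = 245 (mod 361)

Hensel: r_{i+1} = r_i − f(r_i)/f′(r_i) mod 19^{i+2}, where f′(x) = 3x². Iterate:
  r_0 = 17 (mod 19)
  r_1 = 245 (mod 361)
Final: r = 245 with f(r) ≡ 0 mod 19^2.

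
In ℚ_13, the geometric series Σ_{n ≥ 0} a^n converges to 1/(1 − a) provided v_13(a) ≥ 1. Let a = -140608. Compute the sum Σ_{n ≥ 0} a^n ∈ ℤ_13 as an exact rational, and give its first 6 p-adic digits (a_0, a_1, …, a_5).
Σ a^n = 1/(1 − a) = 1/140609;  first 6 digits = (1, 0, 0, 1, 8, 12)

v_13(a) = 3 ≥ 1, so the series converges in ℤ_13 to 1/(1 − a) = 1/(1 − (-140608)) = 1/140609. Expand this rational in ℤ_13: compute digits iteratively via d_i = x_i mod 13, x_{i+1} = (x_i − d_i)/13. The first 6 digits are (1, 0, 0, 1, 8, 12).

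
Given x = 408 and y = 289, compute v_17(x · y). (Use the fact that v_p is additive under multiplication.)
v_17(117912) = 3

v_p(x) = 1 (factor: 408 = 17^1 · 24); v_p(y) = 2 (factor: 289 = 17^2 · 1). Additivity: v_p(xy) = v_p(x) + v_p(y) = 1 + 2 = 3. (Direct check: xy = 117912 = 17^3 · (24).)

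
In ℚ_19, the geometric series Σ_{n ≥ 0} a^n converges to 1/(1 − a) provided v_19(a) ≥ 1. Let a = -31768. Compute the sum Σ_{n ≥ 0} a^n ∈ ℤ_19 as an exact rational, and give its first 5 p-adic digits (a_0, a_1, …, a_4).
Σ a^n = 1/(1 − a) = 1/31769;  first 5 digits = (1, 0, 7, 14, 10)

v_19(a) = 2 ≥ 1, so the series converges in ℤ_19 to 1/(1 − a) = 1/(1 − (-31768)) = 1/31769. Expand this rational in ℤ_19: compute digits iteratively via d_i = x_i mod 19, x_{i+1} = (x_i − d_i)/19. The first 5 digits are (1, 0, 7, 14, 10).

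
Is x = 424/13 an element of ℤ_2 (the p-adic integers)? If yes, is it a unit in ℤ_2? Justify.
x ∈ ℤ_2 but not a unit; v_2(x) = 3 > 0

ℤ_2 = {x ∈ ℚ_2 : v_2(x) ≥ 0} and ℤ_2^× = {x ∈ ℤ_2 : v_2(x) = 0}. Here v_2(424/13) = v_2(num) − v_2(den) = 3; compare against these criteria.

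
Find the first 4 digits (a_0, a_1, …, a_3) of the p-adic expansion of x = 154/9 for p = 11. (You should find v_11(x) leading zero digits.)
(a_0, …, a_3) = (0, 4, 1, 6)

v_11(154/9) = 1, so a_0 = ... = a_0 = 0. Factor out: x = 11^1 · u with u = 14/9 a unit in ℤ_11. Expand u iteratively via a_{v+i} = u_i mod 11, u_{i+1} = (u_i − a_{v+i})/11:
  u_0 = 14/9;  a_1 = 4;  u_1 = (u_0 − 4)/11 = -2/9
  u_1 = -2/9;  a_2 = 1;  u_2 = (u_1 − 1)/11 = -1/9
  u_2 = -1/9;  a_3 = 6;  u_3 = (u_2 − 6)/11 = -5/9
Digits: (0, 4, 1, 6).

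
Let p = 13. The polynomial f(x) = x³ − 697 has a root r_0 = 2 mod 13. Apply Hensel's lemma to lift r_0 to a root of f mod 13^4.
r_3 = 2355 (mod 28561)

Hensel: r_{i+1} = r_i − f(r_i)/f′(r_i) mod 13^{i+2}, where f′(x) = 3x². Iterate:
  r_0 = 2 (mod 13)
  r_1 = 158 (mod 169)
  r_2 = 158 (mod 2197)
  r_3 = 2355 (mod 28561)
Final: r = 2355 with f(r) ≡ 0 mod 13^4.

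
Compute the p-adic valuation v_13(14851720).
v_13(14851720) = 5

v_13(n) is the largest exponent k such that 13^k divides n. Factor out: 14851720 = 13^5 · 40. (Sign doesn't affect v_p.) So v_13(14851720) = 5.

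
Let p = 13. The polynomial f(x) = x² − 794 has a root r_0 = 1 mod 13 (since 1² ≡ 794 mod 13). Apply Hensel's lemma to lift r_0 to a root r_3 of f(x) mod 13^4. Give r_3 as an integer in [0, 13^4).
r_3 = 16537 (mod 28561)

Hensel's recurrence: r_{i+1} = r_i − f(r_i)·(f′(r_i))^{-1} mod 13^{i+2}, with f′(x) = 2x. Iterate:
  r_0 = 1 (mod 13)
  r_1 = 144 (mod 169)
  r_2 = 1158 (mod 2197)
  r_3 = 16537 (mod 28561)
Final: r_3 = 16537, and one checks f(r_3) ≡ 0 mod 13^4.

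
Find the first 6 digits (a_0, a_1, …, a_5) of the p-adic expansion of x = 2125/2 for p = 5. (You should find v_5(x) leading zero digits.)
(a_0, …, a_5) = (0, 0, 0, 1, 4, 2)

v_5(2125/2) = 3, so a_0 = ... = a_2 = 0. Factor out: x = 5^3 · u with u = 17/2 a unit in ℤ_5. Expand u iteratively via a_{v+i} = u_i mod 5, u_{i+1} = (u_i − a_{v+i})/5:
  u_0 = 17/2;  a_3 = 1;  u_1 = (u_0 − 1)/5 = 3/2
  u_1 = 3/2;  a_4 = 4;  u_2 = (u_1 − 4)/5 = -1/2
  u_2 = -1/2;  a_5 = 2;  u_3 = (u_2 − 2)/5 = -1/2
Digits: (0, 0, 0, 1, 4, 2).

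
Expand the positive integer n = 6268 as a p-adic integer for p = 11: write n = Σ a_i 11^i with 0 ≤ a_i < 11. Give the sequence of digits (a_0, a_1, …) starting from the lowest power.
(a_0, a_1, …) = (9, 8, 7, 4)

Repeated division by 11 gives the digits low-to-high: 6268 = 9 + 8·11^1 + 7·11^2 + 4·11^3. Digit sequence: (9, 8, 7, 4).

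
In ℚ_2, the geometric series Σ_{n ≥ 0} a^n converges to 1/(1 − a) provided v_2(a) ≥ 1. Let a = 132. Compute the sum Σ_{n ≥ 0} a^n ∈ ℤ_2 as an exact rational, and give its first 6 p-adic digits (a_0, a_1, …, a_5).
Σ a^n = 1/(1 − a) = -1/131;  first 6 digits = (1, 0, 1, 0, 1, 0)

v_2(a) = 2 ≥ 1, so the series converges in ℤ_2 to 1/(1 − a) = 1/(1 − 132) = -1/131. Expand this rational in ℤ_2: compute digits iteratively via d_i = x_i mod 2, x_{i+1} = (x_i − d_i)/2. The first 6 digits are (1, 0, 1, 0, 1, 0).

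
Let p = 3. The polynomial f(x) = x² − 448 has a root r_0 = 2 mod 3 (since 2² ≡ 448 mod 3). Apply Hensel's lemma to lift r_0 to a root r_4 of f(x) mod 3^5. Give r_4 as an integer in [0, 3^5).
r_4 = 185 (mod 243)

Hensel's recurrence: r_{i+1} = r_i − f(r_i)·(f′(r_i))^{-1} mod 3^{i+2}, with f′(x) = 2x. Iterate:
  r_0 = 2 (mod 3)
  r_1 = 5 (mod 9)
  r_2 = 23 (mod 27)
  r_3 = 23 (mod 81)
  r_4 = 185 (mod 243)
Final: r_4 = 185, and one checks f(r_4) ≡ 0 mod 3^5.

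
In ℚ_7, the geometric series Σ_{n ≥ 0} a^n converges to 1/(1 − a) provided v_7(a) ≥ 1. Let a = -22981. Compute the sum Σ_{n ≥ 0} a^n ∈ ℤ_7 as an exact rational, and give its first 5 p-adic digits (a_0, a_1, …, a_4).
Σ a^n = 1/(1 − a) = 1/22982;  first 5 digits = (1, 0, 0, 3, 4)

v_7(a) = 3 ≥ 1, so the series converges in ℤ_7 to 1/(1 − a) = 1/(1 − (-22981)) = 1/22982. Expand this rational in ℤ_7: compute digits iteratively via d_i = x_i mod 7, x_{i+1} = (x_i − d_i)/7. The first 5 digits are (1, 0, 0, 3, 4).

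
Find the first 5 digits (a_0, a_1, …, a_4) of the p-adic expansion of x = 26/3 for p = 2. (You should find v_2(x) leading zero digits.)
(a_0, …, a_4) = (0, 1, 1, 1, 1)

v_2(26/3) = 1, so a_0 = ... = a_0 = 0. Factor out: x = 2^1 · u with u = 13/3 a unit in ℤ_2. Expand u iteratively via a_{v+i} = u_i mod 2, u_{i+1} = (u_i − a_{v+i})/2:
  u_0 = 13/3;  a_1 = 1;  u_1 = (u_0 − 1)/2 = 5/3
  u_1 = 5/3;  a_2 = 1;  u_2 = (u_1 − 1)/2 = 1/3
  u_2 = 1/3;  a_3 = 1;  u_3 = (u_2 − 1)/2 = -1/3
  u_3 = -1/3;  a_4 = 1;  u_4 = (u_3 − 1)/2 = -2/3
Digits: (0, 1, 1, 1, 1).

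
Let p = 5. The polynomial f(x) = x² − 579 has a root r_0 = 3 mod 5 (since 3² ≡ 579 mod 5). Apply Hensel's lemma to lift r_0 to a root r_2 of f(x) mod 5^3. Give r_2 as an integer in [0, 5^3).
r_2 = 73 (mod 125)

Hensel's recurrence: r_{i+1} = r_i − f(r_i)·(f′(r_i))^{-1} mod 5^{i+2}, with f′(x) = 2x. Iterate:
  r_0 = 3 (mod 5)
  r_1 = 23 (mod 25)
  r_2 = 73 (mod 125)
Final: r_2 = 73, and one checks f(r_2) ≡ 0 mod 5^3.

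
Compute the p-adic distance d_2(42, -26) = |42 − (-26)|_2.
d_2(42, -26) = 1/4

Step 1 — x − y = 42 − (-26) = 68. Step 2 — v_2(68) = 2 (factor: 68 = (2^2 · 17); the sign does not affect v_p). Step 3 — |x − y|_2 = 2^{-2} = 1/4.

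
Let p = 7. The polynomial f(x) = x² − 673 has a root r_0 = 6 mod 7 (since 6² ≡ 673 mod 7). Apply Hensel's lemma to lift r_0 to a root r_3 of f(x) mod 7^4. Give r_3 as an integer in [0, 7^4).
r_3 = 2260 (mod 2401)

Hensel's recurrence: r_{i+1} = r_i − f(r_i)·(f′(r_i))^{-1} mod 7^{i+2}, with f′(x) = 2x. Iterate:
  r_0 = 6 (mod 7)
  r_1 = 6 (mod 49)
  r_2 = 202 (mod 343)
  r_3 = 2260 (mod 2401)
Final: r_3 = 2260, and one checks f(r_3) ≡ 0 mod 7^4.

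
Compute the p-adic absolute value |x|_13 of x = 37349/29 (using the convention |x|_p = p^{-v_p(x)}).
|37349/29|_13 = 1/2197

Step 1 — compute v_13(x) by factoring powers of 13 out of the numerator and denominator: v_13(37349/29) = 3. Step 2 — apply |x|_p = p^{-v_p(x)} = 13^{-3} = 1/2197.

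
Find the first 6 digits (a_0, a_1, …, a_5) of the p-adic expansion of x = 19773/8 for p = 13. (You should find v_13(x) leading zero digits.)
(a_0, …, a_5) = (0, 0, 0, 6, 11, 4)

v_13(19773/8) = 3, so a_0 = ... = a_2 = 0. Factor out: x = 13^3 · u with u = 9/8 a unit in ℤ_13. Expand u iteratively via a_{v+i} = u_i mod 13, u_{i+1} = (u_i − a_{v+i})/13:
  u_0 = 9/8;  a_3 = 6;  u_1 = (u_0 − 6)/13 = -3/8
  u_1 = -3/8;  a_4 = 11;  u_2 = (u_1 − 11)/13 = -7/8
  u_2 = -7/8;  a_5 = 4;  u_3 = (u_2 − 4)/13 = -3/8
Digits: (0, 0, 0, 6, 11, 4).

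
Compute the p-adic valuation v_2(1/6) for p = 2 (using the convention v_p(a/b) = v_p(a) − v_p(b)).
v_2(1/6) = -1

Factor powers of 2 from the numerator and denominator of the reduced fraction: 1 = 2^0 · 1 and 6 = 2^1 · 3. Apply v_p(a/b) = v_p(a) − v_p(b): v_2(1/6) = 0 − 1 = -1.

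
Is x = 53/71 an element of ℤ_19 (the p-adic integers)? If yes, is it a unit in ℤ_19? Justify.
x ∈ ℤ_19^× (unit); v_19(x) = 0

ℤ_19 = {x ∈ ℚ_19 : v_19(x) ≥ 0} and ℤ_19^× = {x ∈ ℤ_19 : v_19(x) = 0}. Here v_19(53/71) = v_19(num) − v_19(den) = 0; compare against these criteria.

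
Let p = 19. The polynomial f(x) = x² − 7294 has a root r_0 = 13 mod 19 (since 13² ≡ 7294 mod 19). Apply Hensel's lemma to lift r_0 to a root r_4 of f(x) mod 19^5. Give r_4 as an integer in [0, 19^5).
r_4 = 2129951 (mod 2476099)

Hensel's recurrence: r_{i+1} = r_i − f(r_i)·(f′(r_i))^{-1} mod 19^{i+2}, with f′(x) = 2x. Iterate:
  r_0 = 13 (mod 19)
  r_1 = 51 (mod 361)
  r_2 = 3661 (mod 6859)
  r_3 = 44815 (mod 130321)
  r_4 = 2129951 (mod 2476099)
Final: r_4 = 2129951, and one checks f(r_4) ≡ 0 mod 19^5.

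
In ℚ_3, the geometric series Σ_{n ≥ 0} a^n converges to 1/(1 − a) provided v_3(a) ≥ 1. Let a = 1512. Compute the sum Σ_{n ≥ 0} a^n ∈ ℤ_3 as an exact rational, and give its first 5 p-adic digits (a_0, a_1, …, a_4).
Σ a^n = 1/(1 − a) = -1/1511;  first 5 digits = (1, 0, 0, 2, 0)

v_3(a) = 3 ≥ 1, so the series converges in ℤ_3 to 1/(1 − a) = 1/(1 − 1512) = -1/1511. Expand this rational in ℤ_3: compute digits iteratively via d_i = x_i mod 3, x_{i+1} = (x_i − d_i)/3. The first 5 digits are (1, 0, 0, 2, 0).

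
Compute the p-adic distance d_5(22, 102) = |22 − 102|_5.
d_5(22, 102) = 1/5

Step 1 — x − y = 22 − 102 = -80. Step 2 — v_5(-80) = 1 (factor: -80 = −(5^1 · 16); the sign does not affect v_p). Step 3 — |x − y|_5 = 5^{-1} = 1/5.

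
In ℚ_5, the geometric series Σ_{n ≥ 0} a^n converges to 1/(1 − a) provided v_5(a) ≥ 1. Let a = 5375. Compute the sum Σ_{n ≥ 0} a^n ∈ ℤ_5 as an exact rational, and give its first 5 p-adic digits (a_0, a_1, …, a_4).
Σ a^n = 1/(1 − a) = -1/5374;  first 5 digits = (1, 0, 0, 3, 3)

v_5(a) = 3 ≥ 1, so the series converges in ℤ_5 to 1/(1 − a) = 1/(1 − 5375) = -1/5374. Expand this rational in ℤ_5: compute digits iteratively via d_i = x_i mod 5, x_{i+1} = (x_i − d_i)/5. The first 5 digits are (1, 0, 0, 3, 3).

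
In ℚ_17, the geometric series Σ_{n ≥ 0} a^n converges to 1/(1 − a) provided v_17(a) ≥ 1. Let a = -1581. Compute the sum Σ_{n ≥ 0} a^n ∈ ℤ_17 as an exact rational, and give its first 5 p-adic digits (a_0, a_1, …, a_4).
Σ a^n = 1/(1 − a) = 1/1582;  first 5 digits = (1, 9, 7, 13, 7)

v_17(a) = 1 ≥ 1, so the series converges in ℤ_17 to 1/(1 − a) = 1/(1 − (-1581)) = 1/1582. Expand this rational in ℤ_17: compute digits iteratively via d_i = x_i mod 17, x_{i+1} = (x_i − d_i)/17. The first 5 digits are (1, 9, 7, 13, 7).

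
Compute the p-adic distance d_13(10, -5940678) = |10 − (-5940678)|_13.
d_13(10, -5940678) = 1/371293

Step 1 — x − y = 10 − (-5940678) = 5940688. Step 2 — v_13(5940688) = 5 (factor: 5940688 = (13^5 · 16); the sign does not affect v_p). Step 3 — |x − y|_13 = 13^{-5} = 1/371293.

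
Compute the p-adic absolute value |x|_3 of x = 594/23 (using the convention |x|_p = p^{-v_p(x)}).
|594/23|_3 = 1/27

Step 1 — compute v_3(x) by factoring powers of 3 out of the numerator and denominator: v_3(594/23) = 3. Step 2 — apply |x|_p = p^{-v_p(x)} = 3^{-3} = 1/27.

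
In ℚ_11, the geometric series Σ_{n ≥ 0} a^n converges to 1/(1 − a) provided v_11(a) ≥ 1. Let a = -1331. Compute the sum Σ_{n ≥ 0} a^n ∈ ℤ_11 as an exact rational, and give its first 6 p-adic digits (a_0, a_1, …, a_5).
Σ a^n = 1/(1 − a) = 1/1332;  first 6 digits = (1, 0, 0, 10, 10, 10)

v_11(a) = 3 ≥ 1, so the series converges in ℤ_11 to 1/(1 − a) = 1/(1 − (-1331)) = 1/1332. Expand this rational in ℤ_11: compute digits iteratively via d_i = x_i mod 11, x_{i+1} = (x_i − d_i)/11. The first 6 digits are (1, 0, 0, 10, 10, 10).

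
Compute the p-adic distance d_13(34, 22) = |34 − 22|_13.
d_13(34, 22) = 1

Step 1 — x − y = 34 − 22 = 12. Step 2 — v_13(12) = 0 (factor: 12 = (13^0 · 12); the sign does not affect v_p). Step 3 — |x − y|_13 = 13^{0} = 1.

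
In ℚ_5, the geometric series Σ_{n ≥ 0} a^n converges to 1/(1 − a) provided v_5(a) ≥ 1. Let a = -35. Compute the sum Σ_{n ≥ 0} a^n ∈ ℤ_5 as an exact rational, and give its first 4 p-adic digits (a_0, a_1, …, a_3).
Σ a^n = 1/(1 − a) = 1/36;  first 4 digits = (1, 3, 2, 1)

v_5(a) = 1 ≥ 1, so the series converges in ℤ_5 to 1/(1 − a) = 1/(1 − (-35)) = 1/36. Expand this rational in ℤ_5: compute digits iteratively via d_i = x_i mod 5, x_{i+1} = (x_i − d_i)/5. The first 4 digits are (1, 3, 2, 1).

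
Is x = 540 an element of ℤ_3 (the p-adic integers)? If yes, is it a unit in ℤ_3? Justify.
x ∈ ℤ_3 but not a unit; v_3(x) = 3 > 0

ℤ_3 = {x ∈ ℚ_3 : v_3(x) ≥ 0} and ℤ_3^× = {x ∈ ℤ_3 : v_3(x) = 0}. Here v_3(540) = v_3(num) − v_3(den) = 3; compare against these criteria.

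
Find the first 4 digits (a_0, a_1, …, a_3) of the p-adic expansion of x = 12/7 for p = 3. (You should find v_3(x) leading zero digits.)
(a_0, …, a_3) = (0, 1, 2, 1)

v_3(12/7) = 1, so a_0 = ... = a_0 = 0. Factor out: x = 3^1 · u with u = 4/7 a unit in ℤ_3. Expand u iteratively via a_{v+i} = u_i mod 3, u_{i+1} = (u_i − a_{v+i})/3:
  u_0 = 4/7;  a_1 = 1;  u_1 = (u_0 − 1)/3 = -1/7
  u_1 = -1/7;  a_2 = 2;  u_2 = (u_1 − 2)/3 = -5/7
  u_2 = -5/7;  a_3 = 1;  u_3 = (u_2 − 1)/3 = -4/7
Digits: (0, 1, 2, 1).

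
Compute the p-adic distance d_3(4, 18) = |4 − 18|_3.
d_3(4, 18) = 1

Step 1 — x − y = 4 − 18 = -14. Step 2 — v_3(-14) = 0 (factor: -14 = −(3^0 · 14); the sign does not affect v_p). Step 3 — |x − y|_3 = 3^{0} = 1.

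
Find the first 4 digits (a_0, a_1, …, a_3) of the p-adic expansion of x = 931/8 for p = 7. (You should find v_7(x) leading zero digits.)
(a_0, …, a_3) = (0, 0, 5, 4)

v_7(931/8) = 2, so a_0 = ... = a_1 = 0. Factor out: x = 7^2 · u with u = 19/8 a unit in ℤ_7. Expand u iteratively via a_{v+i} = u_i mod 7, u_{i+1} = (u_i − a_{v+i})/7:
  u_0 = 19/8;  a_2 = 5;  u_1 = (u_0 − 5)/7 = -3/8
  u_1 = -3/8;  a_3 = 4;  u_2 = (u_1 − 4)/7 = -5/8
Digits: (0, 0, 5, 4).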